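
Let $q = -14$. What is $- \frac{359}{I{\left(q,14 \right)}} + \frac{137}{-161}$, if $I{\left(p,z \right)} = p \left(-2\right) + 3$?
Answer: $- \frac{62046}{4991} \approx -12.432$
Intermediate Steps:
$I{\left(p,z \right)} = 3 - 2 p$ ($I{\left(p,z \right)} = - 2 p + 3 = 3 - 2 p$)
$- \frac{359}{I{\left(q,14 \right)}} + \frac{137}{-161} = - \frac{359}{3 - -28} + \frac{137}{-161} = - \frac{359}{3 + 28} + 137 \left(- \frac{1}{161}\right) = - \frac{359}{31} - \frac{137}{161} = - \frac{62046}{4991}$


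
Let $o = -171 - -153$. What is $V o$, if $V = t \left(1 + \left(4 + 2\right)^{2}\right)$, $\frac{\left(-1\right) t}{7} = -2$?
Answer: $-9324$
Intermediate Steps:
$t = 14$ ($t = \left(-7\right) \left(-2\right) = 14$)
$o = -18$ ($o = -171 + 153 = -18$)
$V = 518$ ($V = 14 \left(1 + \left(4 + 2\right)^{2}\right) = 14 \left(1 + 6^{2}\right) = 14 \left(1 + 36\right) = 14 \cdot 37 = 518$)
$V o = 518 \left(-18\right) = -9324$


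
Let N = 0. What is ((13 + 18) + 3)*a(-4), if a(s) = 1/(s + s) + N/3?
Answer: -17/4 ≈ -4.2500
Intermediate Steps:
a(s) = 1/(2*s) (a(s) = 1/(s + s) + 0/3 = 1/(2*s) + 0*(1/3) = 1*(1/(2*s)) + 0 = 1/(2*s) + 0 = 1/(2*s))
((13 + 18) + 3)*a(-4) = ((13 + 18) + 3)*((1/2)/(-4)) = (31 + 3)*((1/2)*(-1/4)) = 34*(-1/8) = -17/4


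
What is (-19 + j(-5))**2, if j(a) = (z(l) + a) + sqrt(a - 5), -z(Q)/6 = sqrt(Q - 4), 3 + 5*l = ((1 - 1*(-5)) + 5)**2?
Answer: 6358/5 - 168*I + sqrt(10)*(2016/5 - 48*I) ≈ 2546.6 - 319.79*I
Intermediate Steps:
l = 118/5 (l = -3/5 + ((1 - 1*(-5)) + 5)**2/5 = -3/5 + ((1 + 5) + 5)**2/5 = -3/5 + (6 + 5)**2/5 = -3/5 + (1/5)*11**2 = -3/5 + (1/5)*121 = -3/5 + 121/5 = 118/5 ≈ 23.600)
z(Q) = -6*sqrt(-4 + Q) (z(Q) = -6*sqrt(Q - 4) = -6*sqrt(-4 + Q))
j(a) = a + sqrt(-5 + a) - 42*sqrt(10)/5 (j(a) = (-6*sqrt(-4 + 118/5) + a) + sqrt(a - 5) = (-42*sqrt(10)/5 + a) + sqrt(-5 + a) = (a - 42*sqrt(10)/5) + sqrt(-5 + a) = a + sqrt(-5 + a) - 42*sqrt(10)/5)
(-19 + j(-5))**2 = (-19 + (-5 + sqrt(-5 - 5) - 42*sqrt(10)/5))**2 = (-19 + (-5 + sqrt(-10) - 42*sqrt(10)/5))**2 = (-19 + (-5 + I*sqrt(10) - 42*sqrt(10)/5))**2 = (-19 + (-5 - 42*sqrt(10)/5 + I*sqrt(10)))**2 = (-24 - 42*sqrt(10)/5 + I*sqrt(10))**2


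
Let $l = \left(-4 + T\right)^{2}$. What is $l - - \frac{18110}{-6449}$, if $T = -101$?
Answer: $\frac{71082115}{6449} \approx 11022.0$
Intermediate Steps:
$l = 11025$ ($l = \left(-4 - 101\right)^{2} = \left(-105\right)^{2} = 11025$)
$l - - \frac{18110}{-6449} = 11025 - - \frac{18110}{-6449} = 11025 - \left(-18110\right) \left(- \frac{1}{6449}\right) = 11025 - \frac{18110}{6449} = \frac{71082115}{6449}$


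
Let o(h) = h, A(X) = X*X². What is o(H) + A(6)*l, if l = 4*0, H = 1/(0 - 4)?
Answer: -¼ ≈ -0.25000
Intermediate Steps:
A(X) = X³
H = -¼ (H = 1/(-4) = -¼ ≈ -0.25000)
l = 0
o(H) + A(6)*l = -¼ + 6³*0 = -¼ + 216*0 = -¼ + 0 = -¼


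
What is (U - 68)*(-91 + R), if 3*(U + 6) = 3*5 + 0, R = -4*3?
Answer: 7107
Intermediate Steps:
R = -12
U = -1 (U = -6 + (3*5 + 0)/3 = -6 + (15 + 0)/3 = -6 + (⅓)*15 = -6 + 5 = -1)
(U - 68)*(-91 + R) = (-1 - 68)*(-91 - 12) = -69*(-103) = 7107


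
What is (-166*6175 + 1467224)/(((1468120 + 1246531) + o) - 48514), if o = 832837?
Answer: 221087/1749487 ≈ 0.12637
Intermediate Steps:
(-166*6175 + 1467224)/(((1468120 + 1246531) + o) - 48514) = (-166*6175 + 1467224)/(((1468120 + 1246531) + 832837) - 48514) = (-1025050 + 1467224)/((2714651 + 832837) - 48514) = 442174/(3547488 - 48514) = 442174/3498974 = 442174*(1/3498974) = 221087/1749487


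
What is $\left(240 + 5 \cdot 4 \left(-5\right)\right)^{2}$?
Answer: $19600$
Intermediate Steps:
$\left(240 + 5 \cdot 4 \left(-5\right)\right)^{2} = \left(240 + 20 \left(-5\right)\right)^{2} = \left(240 - 100\right)^{2} = 140^{2} = 19600$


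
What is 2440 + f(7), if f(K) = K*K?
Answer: 2489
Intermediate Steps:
f(K) = K**2
2440 + f(7) = 2440 + 7**2 = 2440 + 49 = 2489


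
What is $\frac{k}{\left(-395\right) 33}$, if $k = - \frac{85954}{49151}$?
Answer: $\frac{7814}{58243935} \approx 0.00013416$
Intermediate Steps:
$k = - \frac{85954}{49151}$ ($k = \left(-85954\right) \frac{1}{49151} = - \frac{85954}{49151} \approx -1.7488$)
$\frac{k}{\left(-395\right) 33} = - \frac{85954}{49151 \left(\left(-395\right) 33\right)} = - \frac{85954}{49151 \left(-13035\right)} = \left(- \frac{85954}{49151}\right) \left(- \frac{1}{13035}\right) = \frac{7814}{58243935}$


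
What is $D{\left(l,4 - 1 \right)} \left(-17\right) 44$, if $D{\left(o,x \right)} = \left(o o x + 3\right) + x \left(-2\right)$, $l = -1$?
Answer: $0$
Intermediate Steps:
$D{\left(o,x \right)} = 3 - 2 x + x o^{2}$ ($D{\left(o,x \right)} = \left(o^{2} x + 3\right) - 2 x = \left(x o^{2} + 3\right) - 2 x = \left(3 + x o^{2}\right) - 2 x = 3 - 2 x + x o^{2}$)
$D{\left(l,4 - 1 \right)} \left(-17\right) 44 = \left(3 - 2 \left(4 - 1\right) + \left(4 - 1\right) \left(-1\right)^{2}\right) \left(-17\right) 44 = \left(3 - 6 + 3 \cdot 1\right) \left(-17\right) 44 = \left(3 - 6 + 3\right) \left(-17\right) 44 = 0 \left(-17\right) 44 = 0 \cdot 44 = 0$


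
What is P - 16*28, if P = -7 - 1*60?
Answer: -515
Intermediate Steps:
P = -67 (P = -7 - 60 = -67)
P - 16*28 = -67 - 16*28 = -67 - 448 = -515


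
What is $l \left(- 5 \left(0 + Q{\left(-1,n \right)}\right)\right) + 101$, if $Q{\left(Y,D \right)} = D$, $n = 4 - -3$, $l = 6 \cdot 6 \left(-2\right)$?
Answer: $2621$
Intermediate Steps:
$l = -72$ ($l = 6 \left(-12\right) = -72$)
$n = 7$ ($n = 4 + 3 = 7$)
$l \left(- 5 \left(0 + Q{\left(-1,n \right)}\right)\right) + 101 = - 72 \left(- 5 \left(0 + 7\right)\right) + 101 = - 72 \left(\left(-5\right) 7\right) + 101 = \left(-72\right) \left(-35\right) + 101 = 2520 + 101 = 2621$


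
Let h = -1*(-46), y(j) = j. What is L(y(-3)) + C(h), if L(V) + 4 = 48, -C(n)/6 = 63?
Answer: -334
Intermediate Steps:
h = 46
C(n) = -378 (C(n) = -6*63 = -378)
L(V) = 44 (L(V) = -4 + 48 = 44)
L(y(-3)) + C(h) = 44 - 378 = -334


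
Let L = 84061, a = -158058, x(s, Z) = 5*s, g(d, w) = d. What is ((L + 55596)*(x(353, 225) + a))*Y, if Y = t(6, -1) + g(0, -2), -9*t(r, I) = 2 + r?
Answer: 174619292008/9 ≈ 1.9402e+10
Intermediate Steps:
t(r, I) = -2/9 - r/9 (t(r, I) = -(2 + r)/9 = -2/9 - r/9)
Y = -8/9 (Y = (-2/9 - ⅑*6) + 0 = (-2/9 - ⅔) + 0 = -8/9 + 0 = -8/9 ≈ -0.88889)
((L + 55596)*(x(353, 225) + a))*Y = ((84061 + 55596)*(5*353 - 158058))*(-8/9) = (139657*(1765 - 158058))*(-8/9) = (139657*(-156293))*(-8/9) = -21827411501*(-8/9) = 174619292008/9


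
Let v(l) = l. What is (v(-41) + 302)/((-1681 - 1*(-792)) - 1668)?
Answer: -261/2557 ≈ -0.10207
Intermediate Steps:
(v(-41) + 302)/((-1681 - 1*(-792)) - 1668) = (-41 + 302)/((-1681 - 1*(-792)) - 1668) = 261/((-1681 + 792) - 1668) = 261/(-889 - 1668) = 261/(-2557) = 261*(-1/2557) = -261/2557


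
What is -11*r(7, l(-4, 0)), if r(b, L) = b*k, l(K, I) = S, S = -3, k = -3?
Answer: 231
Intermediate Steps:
l(K, I) = -3
r(b, L) = -3*b (r(b, L) = b*(-3) = -3*b)
-11*r(7, l(-4, 0)) = -(-33)*7 = -11*(-21) = 231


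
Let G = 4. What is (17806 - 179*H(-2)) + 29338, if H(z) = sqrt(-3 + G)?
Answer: 46965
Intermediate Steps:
H(z) = 1 (H(z) = sqrt(-3 + 4) = sqrt(1) = 1)
(17806 - 179*H(-2)) + 29338 = (17806 - 179*1) + 29338 = (17806 - 179) + 29338 = 17627 + 29338 = 46965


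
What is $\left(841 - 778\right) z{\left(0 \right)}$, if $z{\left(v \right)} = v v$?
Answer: $0$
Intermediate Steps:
$z{\left(v \right)} = v^{2}$
$\left(841 - 778\right) z{\left(0 \right)} = \left(841 - 778\right) 0^{2} = 63 \cdot 0 = 0$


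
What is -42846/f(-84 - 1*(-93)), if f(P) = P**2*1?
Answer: -14282/27 ≈ -528.96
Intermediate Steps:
f(P) = P**2
-42846/f(-84 - 1*(-93)) = -42846/(-84 - 1*(-93))**2 = -42846/(-84 + 93)**2 = -42846/(9**2) = -42846/81 = -42846*1/81 = -14282/27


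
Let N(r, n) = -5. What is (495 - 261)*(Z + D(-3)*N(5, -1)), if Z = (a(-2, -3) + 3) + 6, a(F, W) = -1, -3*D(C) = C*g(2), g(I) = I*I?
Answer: -2808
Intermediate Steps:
g(I) = I²
D(C) = -4*C/3 (D(C) = -C*2²/3 = -C*4/3 = -4*C/3)
Z = 8 (Z = (-1 + 3) + 6 = 2 + 6 = 8)
(495 - 261)*(Z + D(-3)*N(5, -1)) = (495 - 261)*(8 - 4/3*(-3)*(-5)) = 234*(8 + 4*(-5)) = 234*(8 - 20) = 234*(-12) = -2808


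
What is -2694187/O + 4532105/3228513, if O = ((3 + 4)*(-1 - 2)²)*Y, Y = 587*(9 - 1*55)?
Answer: 5469299801387/1830702468546 ≈ 2.9875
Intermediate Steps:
Y = -27002 (Y = 587*(9 - 55) = 587*(-46) = -27002)
O = -1701126 (O = ((3 + 4)*(-1 - 2)²)*(-27002) = (7*(-3)²)*(-27002) = (7*9)*(-27002) = 63*(-27002) = -1701126)
-2694187/O + 4532105/3228513 = -2694187/(-1701126) + 4532105/3228513 = -2694187*(-1/1701126) + 4532105*(1/3228513) = 2694187/1701126 + 4532105/3228513 = 5469299801387/1830702468546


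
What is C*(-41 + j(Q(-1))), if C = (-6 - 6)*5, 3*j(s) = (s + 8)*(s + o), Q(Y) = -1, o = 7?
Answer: 1620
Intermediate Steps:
j(s) = (7 + s)*(8 + s)/3 (j(s) = ((s + 8)*(s + 7))/3 = ((8 + s)*(7 + s))/3 = ((7 + s)*(8 + s))/3 = (7 + s)*(8 + s)/3)
C = -60 (C = -12*5 = -60)
C*(-41 + j(Q(-1))) = -60*(-41 + (56/3 + 5*(-1) + (⅓)*(-1)²)) = -60*(-41 + (56/3 - 5 + (⅓)*1)) = -60*(-41 + (56/3 - 5 + ⅓)) = -60*(-41 + 14) = -60*(-27) = 1620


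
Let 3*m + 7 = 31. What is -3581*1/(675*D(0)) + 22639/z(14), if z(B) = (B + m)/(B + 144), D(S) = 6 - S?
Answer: 7243308659/44550 ≈ 1.6259e+5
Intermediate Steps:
m = 8 (m = -7/3 + (⅓)*31 = -7/3 + 31/3 = 8)
z(B) = (8 + B)/(144 + B) (z(B) = (B + 8)/(B + 144) = (8 + B)/(144 + B))
-3581*1/(675*D(0)) + 22639/z(14) = -3581*1/(675*(6 - 1*0)) + 22639/(((8 + 14)/(144 + 14))) = -3581*1/(675*(6 + 0)) + 22639/((22/158)) = -3581/(675*6) + 22639/(((1/158)*22)) = -3581/4050 + 22639/(11/79) = -3581*1/4050 + 22639*(79/11) = -3581/4050 + 1788481/11 = 7243308659/44550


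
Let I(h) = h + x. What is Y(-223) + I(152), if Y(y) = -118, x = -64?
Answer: -30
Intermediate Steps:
I(h) = -64 + h (I(h) = h - 64 = -64 + h)
Y(-223) + I(152) = -118 + (-64 + 152) = -118 + 88 = -30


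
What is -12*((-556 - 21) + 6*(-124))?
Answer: 15852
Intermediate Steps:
-12*((-556 - 21) + 6*(-124)) = -12*(-577 - 744) = -12*(-1321) = 15852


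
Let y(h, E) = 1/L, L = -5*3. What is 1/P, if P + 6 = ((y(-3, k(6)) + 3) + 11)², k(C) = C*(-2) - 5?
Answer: 225/42331 ≈ 0.0053153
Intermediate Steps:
k(C) = -5 - 2*C (k(C) = -2*C - 5 = -5 - 2*C)
L = -15
y(h, E) = -1/15 (y(h, E) = 1/(-15) = -1/15)
P = 42331/225 (P = -6 + ((-1/15 + 3) + 11)² = -6 + (44/15 + 11)² = -6 + (209/15)² = -6 + 43681/225 = 42331/225 ≈ 188.14)
1/P = 1/(42331/225) = 225/42331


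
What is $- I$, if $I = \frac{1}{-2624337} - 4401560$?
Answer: $\frac{11551176765721}{2624337} \approx 4.4016 \cdot 10^{6}$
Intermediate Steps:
$I = - \frac{11551176765721}{2624337}$ ($I = - \frac{1}{2624337} - 4401560 = - \frac{11551176765721}{2624337} \approx -4.4016 \cdot 10^{6}$)
$- I = \left(-1\right) \left(- \frac{11551176765721}{2624337}\right) = \frac{11551176765721}{2624337}$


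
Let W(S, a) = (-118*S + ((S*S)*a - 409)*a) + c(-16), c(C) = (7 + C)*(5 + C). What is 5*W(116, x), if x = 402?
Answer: 10871827085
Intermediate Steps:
c(C) = (5 + C)*(7 + C)
W(S, a) = 99 - 118*S + a*(-409 + a*S²) (W(S, a) = (-118*S + ((S*S)*a - 409)*a) + (35 + (-16)² + 12*(-16)) = (-118*S + (S²*a - 409)*a) + (35 + 256 - 192) = (-118*S + (a*S² - 409)*a) + 99 = (-118*S + (-409 + a*S²)*a) + 99 = (-118*S + a*(-409 + a*S²)) + 99 = 99 - 118*S + a*(-409 + a*S²))
5*W(116, x) = 5*(99 - 409*402 - 118*116 + 116²*402²) = 5*(99 - 164418 - 13688 + 13456*161604) = 5*(99 - 164418 - 13688 + 2174543424) = 5*2174365417 = 10871827085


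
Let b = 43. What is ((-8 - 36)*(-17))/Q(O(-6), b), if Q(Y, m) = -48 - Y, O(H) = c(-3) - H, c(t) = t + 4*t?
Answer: -748/39 ≈ -19.179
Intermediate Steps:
c(t) = 5*t
O(H) = -15 - H (O(H) = 5*(-3) - H = -15 - H)
((-8 - 36)*(-17))/Q(O(-6), b) = ((-8 - 36)*(-17))/(-48 - (-15 - 1*(-6))) = (-44*(-17))/(-48 - (-15 + 6)) = 748/(-48 - 1*(-9)) = 748/(-48 + 9) = 748/(-39) = 748*(-1/39) = -748/39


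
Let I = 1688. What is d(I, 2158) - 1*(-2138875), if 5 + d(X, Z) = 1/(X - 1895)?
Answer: 442746089/207 ≈ 2.1389e+6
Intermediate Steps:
d(X, Z) = -5 + 1/(-1895 + X) (d(X, Z) = -5 + 1/(X - 1895) = -5 + 1/(-1895 + X))
d(I, 2158) - 1*(-2138875) = (9476 - 5*1688)/(-1895 + 1688) - 1*(-2138875) = (9476 - 8440)/(-207) + 2138875 = -1/207*1036 + 2138875 = -1036/207 + 2138875 = 442746089/207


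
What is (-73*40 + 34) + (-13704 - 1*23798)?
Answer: -40388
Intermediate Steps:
(-73*40 + 34) + (-13704 - 1*23798) = (-2920 + 34) + (-13704 - 23798) = -2886 - 37502 = -40388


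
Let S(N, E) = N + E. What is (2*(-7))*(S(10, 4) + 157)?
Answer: -2394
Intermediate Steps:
S(N, E) = E + N
(2*(-7))*(S(10, 4) + 157) = (2*(-7))*((4 + 10) + 157) = -14*(14 + 157) = -14*171 = -2394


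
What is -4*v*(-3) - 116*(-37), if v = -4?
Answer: 4244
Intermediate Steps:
-4*v*(-3) - 116*(-37) = -4*(-4)*(-3) - 116*(-37) = 16*(-3) + 4292 = -48 + 4292 = 4244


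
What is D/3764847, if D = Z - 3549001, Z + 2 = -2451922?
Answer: -6000925/3764847 ≈ -1.5939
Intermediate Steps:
Z = -2451924 (Z = -2 - 2451922 = -2451924)
D = -6000925 (D = -2451924 - 3549001 = -6000925)
D/3764847 = -6000925/3764847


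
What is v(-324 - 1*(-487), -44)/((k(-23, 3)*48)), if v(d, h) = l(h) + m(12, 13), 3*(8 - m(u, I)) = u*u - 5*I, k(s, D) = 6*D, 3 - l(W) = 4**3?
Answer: -119/1296 ≈ -0.091821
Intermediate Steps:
l(W) = -61 (l(W) = 3 - 1*4**3 = 3 - 1*64 = 3 - 64 = -61)
m(u, I) = 8 - u**2/3 + 5*I/3 (m(u, I) = 8 - (u*u - 5*I)/3 = 8 - (u**2 - 5*I)/3 = 8 + (-u**2/3 + 5*I/3) = 8 - u**2/3 + 5*I/3)
v(d, h) = -238/3 (v(d, h) = -61 + (8 - 1/3*12**2 + (5/3)*13) = -61 + (8 - 1/3*144 + 65/3) = -61 + (8 - 48 + 65/3) = -61 - 55/3 = -238/3)
v(-324 - 1*(-487), -44)/((k(-23, 3)*48)) = -238/(3*((6*3)*48)) = -238/(3*(18*48)) = -238/3/864 = -238/3*1/864 = -119/1296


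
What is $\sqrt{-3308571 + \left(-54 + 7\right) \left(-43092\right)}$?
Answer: $3 i \sqrt{142583} \approx 1132.8 i$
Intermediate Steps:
$\sqrt{-3308571 + \left(-54 + 7\right) \left(-43092\right)} = \sqrt{-3308571 - -2025324} = \sqrt{-3308571 + 2025324} = \sqrt{-1283247} = 3 i \sqrt{142583}$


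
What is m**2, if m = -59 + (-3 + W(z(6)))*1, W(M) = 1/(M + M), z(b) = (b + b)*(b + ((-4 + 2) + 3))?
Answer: 108472225/28224 ≈ 3843.3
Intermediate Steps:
z(b) = 2*b*(1 + b) (z(b) = (2*b)*(b + (-2 + 3)) = (2*b)*(b + 1) = (2*b)*(1 + b) = 2*b*(1 + b))
W(M) = 1/(2*M)
m = -10415/168 (m = -59 + (-3 + 1/(2*((2*6*(1 + 6)))))*1 = -59 + (-3 + 1/(2*((2*6*7))))*1 = -59 + (-3 + (1/2)/84)*1 = -59 + (-3 + (1/2)*(1/84))*1 = -59 + (-3 + 1/168)*1 = -59 - 503/168*1 = -59 - 503/168 = -10415/168 ≈ -61.994)
m**2 = (-10415/168)**2 = 108472225/28224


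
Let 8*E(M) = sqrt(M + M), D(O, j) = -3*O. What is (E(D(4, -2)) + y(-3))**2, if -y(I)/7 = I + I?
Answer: (168 + I*sqrt(6))**2/16 ≈ 1763.6 + 51.439*I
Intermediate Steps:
y(I) = -14*I (y(I) = -7*(I + I) = -14*I)
E(M) = sqrt(2)*sqrt(M)/8 (E(M) = sqrt(M + M)/8 = sqrt(2*M)/8 = (sqrt(2)*sqrt(M))/8 = sqrt(2)*sqrt(M)/8)
(E(D(4, -2)) + y(-3))**2 = (sqrt(2)*sqrt(-3*4)/8 - 14*(-3))**2 = (sqrt(2)*sqrt(-12)/8 + 42)**2 = (sqrt(2)*(2*I*sqrt(3))/8 + 42)**2 = (I*sqrt(6)/4 + 42)**2 = (42 + I*sqrt(6)/4)**2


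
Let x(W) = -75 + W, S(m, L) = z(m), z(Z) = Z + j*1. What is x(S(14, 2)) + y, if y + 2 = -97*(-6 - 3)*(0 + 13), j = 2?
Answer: 11288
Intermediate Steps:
z(Z) = 2 + Z (z(Z) = Z + 2*1 = Z + 2 = 2 + Z)
S(m, L) = 2 + m
y = 11347 (y = -2 - 97*(-6 - 3)*(0 + 13) = -2 - (-873)*13 = -2 - 97*(-117) = -2 + 11349 = 11347)
x(S(14, 2)) + y = (-75 + (2 + 14)) + 11347 = (-75 + 16) + 11347 = -59 + 11347 = 11288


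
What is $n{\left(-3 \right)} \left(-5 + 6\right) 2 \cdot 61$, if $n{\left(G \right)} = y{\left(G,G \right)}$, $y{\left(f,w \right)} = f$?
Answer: $-366$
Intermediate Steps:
$n{\left(G \right)} = G$
$n{\left(-3 \right)} \left(-5 + 6\right) 2 \cdot 61 = - 3 \left(-5 + 6\right) 2 \cdot 61 = - 3 \cdot 1 \cdot 2 \cdot 61 = \left(-3\right) 2 \cdot 61 = \left(-6\right) 61 = -366$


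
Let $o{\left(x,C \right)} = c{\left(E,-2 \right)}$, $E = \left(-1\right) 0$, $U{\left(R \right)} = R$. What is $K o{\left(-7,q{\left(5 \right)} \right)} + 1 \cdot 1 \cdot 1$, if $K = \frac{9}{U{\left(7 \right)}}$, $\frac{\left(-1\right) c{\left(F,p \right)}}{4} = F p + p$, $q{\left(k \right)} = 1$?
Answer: $\frac{79}{7} \approx 11.286$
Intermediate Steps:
$E = 0$
$c{\left(F,p \right)} = - 4 p - 4 F p$ ($c{\left(F,p \right)} = - 4 \left(F p + p\right) = - 4 \left(p + F p\right) = - 4 p - 4 F p$)
$o{\left(x,C \right)} = 8$ ($o{\left(x,C \right)} = \left(-4\right) \left(-2\right) \left(1 + 0\right) = \left(-4\right) \left(-2\right) 1 = 8$)
$K = \frac{9}{7} \approx 1.2857$
$K o{\left(-7,q{\left(5 \right)} \right)} + 1 \cdot 1 \cdot 1 = \frac{9}{7} \cdot 8 + 1 \cdot 1 \cdot 1 = \frac{72}{7} + 1 \cdot 1 = \frac{72}{7} + 1 = \frac{79}{7}$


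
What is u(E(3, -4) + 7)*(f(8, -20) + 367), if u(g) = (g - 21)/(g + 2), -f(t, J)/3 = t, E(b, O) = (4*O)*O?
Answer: 17150/73 ≈ 234.93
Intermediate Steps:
E(b, O) = 4*O²
f(t, J) = -3*t
u(g) = (-21 + g)/(2 + g)
u(E(3, -4) + 7)*(f(8, -20) + 367) = ((-21 + (4*(-4)² + 7))/(2 + (4*(-4)² + 7)))*(-3*8 + 367) = ((-21 + (4*16 + 7))/(2 + (4*16 + 7)))*(-24 + 367) = ((-21 + (64 + 7))/(2 + (64 + 7)))*343 = ((-21 + 71)/(2 + 71))*343 = (50/73)*343 = 17150/73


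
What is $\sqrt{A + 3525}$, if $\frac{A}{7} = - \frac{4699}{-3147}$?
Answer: $\frac{2 \sqrt{8753433999}}{3147} \approx 59.46$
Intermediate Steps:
$A = \frac{32893}{3147}$ ($A = 7 \left(- \frac{4699}{-3147}\right) = 7 \left(\left(-4699\right) \left(- \frac{1}{3147}\right)\right) = 7 \cdot \frac{4699}{3147} = \frac{32893}{3147} \approx 10.452$)
$\sqrt{A + 3525} = \sqrt{\frac{32893}{3147} + 3525} = \sqrt{\frac{11126068}{3147}} = \frac{2 \sqrt{8753433999}}{3147}$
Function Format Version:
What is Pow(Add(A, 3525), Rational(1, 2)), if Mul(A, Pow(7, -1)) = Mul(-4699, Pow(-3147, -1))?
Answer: Mul(Rational(2, 3147), Pow(8753433999, Rational(1, 2))) ≈ 59.460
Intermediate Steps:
A = Rational(32893, 3147) (A = Mul(7, Mul(-4699, Pow(-3147, -1))) = Mul(7, Mul(-4699, Rational(-1, 3147))) = Mul(7, Rational(4699, 3147)) = Rational(32893, 3147) ≈ 10.452)
Pow(Add(A, 3525), Rational(1, 2)) = Pow(Add(Rational(32893, 3147), 3525), Rational(1, 2)) = Pow(Rational(11126068, 3147), Rational(1, 2)) = Mul(Rational(2, 3147), Pow(8753433999, Rational(1, 2)))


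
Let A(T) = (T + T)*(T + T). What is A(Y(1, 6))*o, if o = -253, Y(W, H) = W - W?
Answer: 0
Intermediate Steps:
Y(W, H) = 0
A(T) = 4*T**2 (A(T) = (2*T)*(2*T) = 4*T**2)
A(Y(1, 6))*o = (4*0**2)*(-253) = (4*0)*(-253) = 0*(-253) = 0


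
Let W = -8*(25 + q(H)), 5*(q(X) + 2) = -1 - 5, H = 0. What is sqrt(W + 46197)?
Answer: sqrt(1150565)/5 ≈ 214.53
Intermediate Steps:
q(X) = -16/5 (q(X) = -2 + (-1 - 5)/5 = -2 + (1/5)*(-6) = -2 - 6/5 = -16/5)
W = -872/5 (W = -8*(25 - 16/5) = -8*109/5 = -872/5 ≈ -174.40)
sqrt(W + 46197) = sqrt(-872/5 + 46197) = sqrt(230113/5) = sqrt(1150565)/5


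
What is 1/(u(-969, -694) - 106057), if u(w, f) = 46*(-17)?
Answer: -1/106839 ≈ -9.3599e-6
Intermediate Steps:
u(w, f) = -782
1/(u(-969, -694) - 106057) = 1/(-782 - 106057) = 1/(-106839) = -1/106839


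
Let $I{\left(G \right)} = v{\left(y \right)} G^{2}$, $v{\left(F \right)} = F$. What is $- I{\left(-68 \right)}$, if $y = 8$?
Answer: $-36992$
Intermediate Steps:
$I{\left(G \right)} = 8 G^{2}$
$- I{\left(-68 \right)} = - 8 \left(-68\right)^{2} = - 8 \cdot 4624 = \left(-1\right) 36992 = -36992$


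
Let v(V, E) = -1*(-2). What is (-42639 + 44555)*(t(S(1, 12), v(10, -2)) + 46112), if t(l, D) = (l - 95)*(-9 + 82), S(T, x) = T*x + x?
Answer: 78419964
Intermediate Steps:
v(V, E) = 2
S(T, x) = x + T*x
t(l, D) = -6935 + 73*l (t(l, D) = (-95 + l)*73 = -6935 + 73*l)
(-42639 + 44555)*(t(S(1, 12), v(10, -2)) + 46112) = (-42639 + 44555)*((-6935 + 73*(12*(1 + 1))) + 46112) = 1916*((-6935 + 73*(12*2)) + 46112) = 1916*((-6935 + 73*24) + 46112) = 1916*((-6935 + 1752) + 46112) = 1916*(-5183 + 46112) = 1916*40929 = 78419964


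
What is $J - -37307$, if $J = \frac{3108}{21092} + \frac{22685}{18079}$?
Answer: $\frac{3556631128457}{95330567} \approx 37308.0$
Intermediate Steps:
$J = \frac{133665388}{95330567}$ ($J = 3108 \cdot \frac{1}{21092} + 22685 \cdot \frac{1}{18079} = \frac{777}{5273} + \frac{22685}{18079} = \frac{133665388}{95330567} \approx 1.4021$)
$J - -37307 = \frac{133665388}{95330567} - -37307 = \frac{133665388}{95330567} + 37307 = \frac{3556631128457}{95330567}$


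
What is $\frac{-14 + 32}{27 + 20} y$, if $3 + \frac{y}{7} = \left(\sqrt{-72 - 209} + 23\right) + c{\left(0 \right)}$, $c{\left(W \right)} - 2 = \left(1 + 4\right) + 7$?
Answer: $\frac{4284}{47} + \frac{126 i \sqrt{281}}{47} \approx 91.149 + 44.939 i$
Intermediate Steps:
$c{\left(W \right)} = 14$ ($c{\left(W \right)} = 2 + \left(\left(1 + 4\right) + 7\right) = 2 + \left(5 + 7\right) = 2 + 12 = 14$)
$y = 238 + 7 i \sqrt{281}$ ($y = -21 + 7 \left(\left(\sqrt{-72 - 209} + 23\right) + 14\right) = -21 + 7 \left(\left(\sqrt{-281} + 23\right) + 14\right) = -21 + 7 \left(\left(i \sqrt{281} + 23\right) + 14\right) = -21 + 7 \left(\left(23 + i \sqrt{281}\right) + 14\right) = -21 + 7 \left(37 + i \sqrt{281}\right) = -21 + \left(259 + 7 i \sqrt{281}\right) = 238 + 7 i \sqrt{281} \approx 238.0 + 117.34 i$)
$\frac{-14 + 32}{27 + 20} y = \frac{-14 + 32}{27 + 20} \left(238 + 7 i \sqrt{281}\right) = \frac{18}{47} \left(238 + 7 i \sqrt{281}\right) = 18 \cdot \frac{1}{47} \left(238 + 7 i \sqrt{281}\right) = \frac{18 \left(238 + 7 i \sqrt{281}\right)}{47} = \frac{4284}{47} + \frac{126 i \sqrt{281}}{47}$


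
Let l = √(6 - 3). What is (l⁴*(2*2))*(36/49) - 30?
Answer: -174/49 ≈ -3.5510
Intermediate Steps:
l = √3 ≈ 1.7320
(l⁴*(2*2))*(36/49) - 30 = ((√3)⁴*(2*2))*(36/49) - 30 = (9*4)*(36*(1/49)) - 30 = 36*(36/49) - 30 = 1296/49 - 30 = -174/49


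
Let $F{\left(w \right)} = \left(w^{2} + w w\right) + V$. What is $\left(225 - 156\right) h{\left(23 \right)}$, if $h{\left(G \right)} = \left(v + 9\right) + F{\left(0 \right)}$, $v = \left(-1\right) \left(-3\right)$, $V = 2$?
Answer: $966$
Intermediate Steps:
$F{\left(w \right)} = 2 + 2 w^{2}$ ($F{\left(w \right)} = \left(w^{2} + w w\right) + 2 = \left(w^{2} + w^{2}\right) + 2 = 2 w^{2} + 2 = 2 + 2 w^{2}$)
$v = 3$
$h{\left(G \right)} = 14$ ($h{\left(G \right)} = \left(3 + 9\right) + \left(2 + 2 \cdot 0^{2}\right) = 12 + \left(2 + 2 \cdot 0\right) = 12 + \left(2 + 0\right) = 12 + 2 = 14$)
$\left(225 - 156\right) h{\left(23 \right)} = \left(225 - 156\right) 14 = 69 \cdot 14 = 966$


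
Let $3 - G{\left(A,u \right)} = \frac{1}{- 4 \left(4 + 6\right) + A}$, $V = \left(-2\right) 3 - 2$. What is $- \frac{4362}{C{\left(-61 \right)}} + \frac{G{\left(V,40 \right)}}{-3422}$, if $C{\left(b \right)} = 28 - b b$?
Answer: $\frac{8229301}{6972384} \approx 1.1803$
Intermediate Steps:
$V = -8$ ($V = -6 - 2 = -8$)
$G{\left(A,u \right)} = 3 - \frac{1}{-40 + A}$ ($G{\left(A,u \right)} = 3 - \frac{1}{- 4 \left(4 + 6\right) + A} = 3 - \frac{1}{\left(-4\right) 10 + A} = 3 - \frac{1}{-40 + A}$)
$C{\left(b \right)} = 28 - b^{2}$
$- \frac{4362}{C{\left(-61 \right)}} + \frac{G{\left(V,40 \right)}}{-3422} = - \frac{4362}{28 - \left(-61\right)^{2}} + \frac{\frac{1}{-40 - 8} \left(-121 + 3 \left(-8\right)\right)}{-3422} = - \frac{4362}{28 - 3721} + \frac{-121 - 24}{-48} \left(- \frac{1}{3422}\right) = - \frac{4362}{28 - 3721} + \left(- \frac{1}{48}\right) \left(-145\right) \left(- \frac{1}{3422}\right) = - \frac{4362}{-3693} + \frac{145}{48} \left(- \frac{1}{3422}\right) = \left(-4362\right) \left(- \frac{1}{3693}\right) - \frac{5}{5664} = \frac{1454}{1231} - \frac{5}{5664} = \frac{8229301}{6972384}$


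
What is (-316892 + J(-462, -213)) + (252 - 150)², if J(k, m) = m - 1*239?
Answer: -306940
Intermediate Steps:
J(k, m) = -239 + m (J(k, m) = m - 239 = -239 + m)
(-316892 + J(-462, -213)) + (252 - 150)² = (-316892 + (-239 - 213)) + (252 - 150)² = (-316892 - 452) + 102² = -317344 + 10404 = -306940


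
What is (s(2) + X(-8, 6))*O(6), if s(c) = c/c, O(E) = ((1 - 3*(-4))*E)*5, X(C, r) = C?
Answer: -2730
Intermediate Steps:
O(E) = 65*E (O(E) = ((1 + 12)*E)*5 = (13*E)*5 = 65*E)
s(c) = 1
(s(2) + X(-8, 6))*O(6) = (1 - 8)*(65*6) = -7*390 = -2730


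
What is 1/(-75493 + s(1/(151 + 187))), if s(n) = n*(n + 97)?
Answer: -114244/8624589505 ≈ -1.3246e-5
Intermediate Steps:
s(n) = n*(97 + n)
1/(-75493 + s(1/(151 + 187))) = 1/(-75493 + (97 + 1/(151 + 187))/(151 + 187)) = 1/(-75493 + (97 + 1/338)/338) = 1/(-75493 + (1/338)*(32787/338)) = 1/(-75493 + 32787/114244) = 1/(-8624589505/114244) = -114244/8624589505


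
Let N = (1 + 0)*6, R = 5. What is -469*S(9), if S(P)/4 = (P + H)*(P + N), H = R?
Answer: -393960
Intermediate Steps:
N = 6 (N = 1*6 = 6)
H = 5
S(P) = 4*(5 + P)*(6 + P) (S(P) = 4*((P + 5)*(P + 6)) = 4*((5 + P)*(6 + P)) = 4*(5 + P)*(6 + P))
-469*S(9) = -469*(120 + 4*9² + 44*9) = -469*(120 + 4*81 + 396) = -469*(120 + 324 + 396) = -469*840 = -393960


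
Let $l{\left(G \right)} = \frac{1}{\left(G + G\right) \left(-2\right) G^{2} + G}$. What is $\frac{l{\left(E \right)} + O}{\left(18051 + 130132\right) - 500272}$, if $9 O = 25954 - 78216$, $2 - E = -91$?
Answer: $\frac{56048120593}{3398364788445} \approx 0.016493$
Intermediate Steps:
$E = 93$ ($E = 2 - -91 = 2 + 91 = 93$)
$l{\left(G \right)} = \frac{1}{G - 4 G^{3}}$ ($l{\left(G \right)} = \frac{1}{2 G \left(-2\right) G^{2} + G} = \frac{1}{- 4 G G^{2} + G} = \frac{1}{- 4 G^{3} + G} = \frac{1}{G - 4 G^{3}}$)
$O = - \frac{52262}{9}$ ($O = \frac{25954 - 78216}{9} = \frac{1}{9} \left(-52262\right) = - \frac{52262}{9} \approx -5806.9$)
$\frac{l{\left(E \right)} + O}{\left(18051 + 130132\right) - 500272} = \frac{- \frac{1}{\left(-1\right) 93 + 4 \cdot 93^{3}} - \frac{52262}{9}}{\left(18051 + 130132\right) - 500272} = \frac{- \frac{1}{-93 + 4 \cdot 804357} - \frac{52262}{9}}{148183 - 500272} = \frac{- \frac{1}{-93 + 3217428} - \frac{52262}{9}}{-352089} = \left(- \frac{1}{3217335} - \frac{52262}{9}\right) \left(- \frac{1}{352089}\right) = \left(- \frac{56048120593}{9652005}\right) \left(- \frac{1}{352089}\right) = \frac{56048120593}{3398364788445}$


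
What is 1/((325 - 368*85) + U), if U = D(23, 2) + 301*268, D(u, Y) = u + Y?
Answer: 1/49738 ≈ 2.0105e-5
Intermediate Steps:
D(u, Y) = Y + u
U = 80693 (U = (2 + 23) + 301*268 = 25 + 80668 = 80693)
1/((325 - 368*85) + U) = 1/((325 - 368*85) + 80693) = 1/((325 - 31280) + 80693) = 1/(-30955 + 80693) = 1/49738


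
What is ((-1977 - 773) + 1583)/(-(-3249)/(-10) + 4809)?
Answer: -3890/14947 ≈ -0.26025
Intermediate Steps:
((-1977 - 773) + 1583)/(-(-3249)/(-10) + 4809) = (-2750 + 1583)/(-(-3249)*(-1)/10 + 4809) = -1167/(-171*19/10 + 4809) = -1167/(-3249/10 + 4809) = -1167/44841/10 = -1167*10/44841 = -3890/14947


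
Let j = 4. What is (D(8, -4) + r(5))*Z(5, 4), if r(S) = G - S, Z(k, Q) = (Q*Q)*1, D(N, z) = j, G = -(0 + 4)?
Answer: -80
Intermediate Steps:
G = -4 (G = -1*4 = -4)
D(N, z) = 4
Z(k, Q) = Q² (Z(k, Q) = Q²*1 = Q²)
r(S) = -4 - S
(D(8, -4) + r(5))*Z(5, 4) = (4 + (-4 - 1*5))*4² = (4 + (-4 - 5))*16 = (4 - 9)*16 = -5*16 = -80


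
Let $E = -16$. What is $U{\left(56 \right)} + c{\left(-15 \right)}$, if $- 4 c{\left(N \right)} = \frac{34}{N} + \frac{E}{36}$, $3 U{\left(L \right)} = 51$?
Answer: $\frac{1591}{90} \approx 17.678$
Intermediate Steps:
$U{\left(L \right)} = 17$ ($U{\left(L \right)} = \frac{1}{3} \cdot 51 = 17$)
$c{\left(N \right)} = \frac{1}{9} - \frac{17}{2 N}$ ($c{\left(N \right)} = - \frac{\frac{34}{N} - \frac{16}{36}}{4} = - \frac{\frac{34}{N} - \frac{4}{9}}{4} = - \frac{- \frac{4}{9} + \frac{34}{N}}{4} = \frac{1}{9} - \frac{17}{2 N}$)
$U{\left(56 \right)} + c{\left(-15 \right)} = 17 + \frac{-153 + 2 \left(-15\right)}{18 \left(-15\right)} = 17 + \frac{1}{18} \left(- \frac{1}{15}\right) \left(-153 - 30\right) = 17 + \frac{1}{18} \left(- \frac{1}{15}\right) \left(-183\right) = 17 + \frac{61}{90} = \frac{1591}{90}$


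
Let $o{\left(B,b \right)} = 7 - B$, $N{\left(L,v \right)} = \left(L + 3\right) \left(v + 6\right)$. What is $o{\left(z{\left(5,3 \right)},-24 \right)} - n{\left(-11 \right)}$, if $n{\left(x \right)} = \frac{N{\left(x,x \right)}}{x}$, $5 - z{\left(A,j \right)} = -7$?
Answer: $- \frac{15}{11} \approx -1.3636$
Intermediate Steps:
$z{\left(A,j \right)} = 12$ ($z{\left(A,j \right)} = 5 - -7 = 5 + 7 = 12$)
$N{\left(L,v \right)} = \left(3 + L\right) \left(6 + v\right)$
$n{\left(x \right)} = \frac{18 + x^{2} + 9 x}{x}$ ($n{\left(x \right)} = \frac{18 + 3 x + 6 x + x x}{x} = \frac{18 + 3 x + 6 x + x^{2}}{x} = \frac{18 + x^{2} + 9 x}{x}$)
$o{\left(z{\left(5,3 \right)},-24 \right)} - n{\left(-11 \right)} = \left(7 - 12\right) - \left(9 - 11 + \frac{18}{-11}\right) = \left(7 - 12\right) - \left(9 - 11 + 18 \left(- \frac{1}{11}\right)\right) = -5 - \left(9 - 11 - \frac{18}{11}\right) = -5 - - \frac{40}{11} = -5 + \frac{40}{11} = - \frac{15}{11}$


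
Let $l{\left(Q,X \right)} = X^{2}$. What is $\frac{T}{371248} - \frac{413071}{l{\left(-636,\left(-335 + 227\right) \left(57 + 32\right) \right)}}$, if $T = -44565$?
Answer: $- \frac{133460511749}{1071868896216} \approx -0.12451$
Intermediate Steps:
$\frac{T}{371248} - \frac{413071}{l{\left(-636,\left(-335 + 227\right) \left(57 + 32\right) \right)}} = - \frac{44565}{371248} - \frac{413071}{\left(\left(-335 + 227\right) \left(57 + 32\right)\right)^{2}} = \left(-44565\right) \frac{1}{371248} - \frac{413071}{\left(\left(-108\right) 89\right)^{2}} = - \frac{44565}{371248} - \frac{413071}{\left(-9612\right)^{2}} = - \frac{44565}{371248} - \frac{413071}{92390544} = - \frac{133460511749}{1071868896216}$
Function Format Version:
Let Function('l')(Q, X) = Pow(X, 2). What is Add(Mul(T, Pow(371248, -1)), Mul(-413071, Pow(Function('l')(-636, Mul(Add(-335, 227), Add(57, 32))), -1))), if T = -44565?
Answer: Rational(-133460511749, 1071868896216) ≈ -0.12451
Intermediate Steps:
Add(Mul(T, Pow(371248, -1)), Mul(-413071, Pow(Function('l')(-636, Mul(Add(-335, 227), Add(57, 32))), -1))) = Add(Mul(-44565, Pow(371248, -1)), Mul(-413071, Pow(Pow(Mul(Add(-335, 227), Add(57, 32)), 2), -1))) = Add(Mul(-44565, Rational(1, 371248)), Mul(-413071, Pow(Pow(Mul(-108, 89), 2), -1))) = Add(Rational(-44565, 371248), Mul(-413071, Pow(Pow(-9612, 2), -1))) = Add(Rational(-44565, 371248), Mul(-413071, Pow(92390544, -1))) = Add(Rational(-44565, 371248), Mul(-413071, Rational(1, 92390544))) = Add(Rational(-44565, 371248), Rational(-413071, 92390544)) = Rational(-133460511749, 1071868896216)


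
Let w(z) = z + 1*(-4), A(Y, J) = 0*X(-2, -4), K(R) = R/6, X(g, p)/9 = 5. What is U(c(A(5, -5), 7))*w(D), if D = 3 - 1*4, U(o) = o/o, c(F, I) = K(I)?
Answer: -5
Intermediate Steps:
X(g, p) = 45 (X(g, p) = 9*5 = 45)
K(R) = R/6 (K(R) = R*(⅙) = R/6)
A(Y, J) = 0 (A(Y, J) = 0*45 = 0)
c(F, I) = I/6
U(o) = 1
D = -1 (D = 3 - 4 = -1)
w(z) = -4 + z (w(z) = z - 4 = -4 + z)
U(c(A(5, -5), 7))*w(D) = 1*(-4 - 1) = 1*(-5) = -5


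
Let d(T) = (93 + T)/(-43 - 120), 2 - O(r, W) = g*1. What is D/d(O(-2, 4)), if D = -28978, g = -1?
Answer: 2361707/48 ≈ 49202.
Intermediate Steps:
O(r, W) = 3 (O(r, W) = 2 - (-1) = 2 - 1*(-1) = 2 + 1 = 3)
d(T) = -93/163 - T/163 (d(T) = (93 + T)/(-163) = (93 + T)*(-1/163) = -93/163 - T/163)
D/d(O(-2, 4)) = -28978/(-93/163 - 1/163*3) = -28978/(-93/163 - 3/163) = -28978/(-96/163) = -28978*(-163/96) = 2361707/48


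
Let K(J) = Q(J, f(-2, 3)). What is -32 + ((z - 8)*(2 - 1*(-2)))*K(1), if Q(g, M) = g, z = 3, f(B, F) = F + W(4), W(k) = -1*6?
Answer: -52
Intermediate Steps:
W(k) = -6
f(B, F) = -6 + F (f(B, F) = F - 6 = -6 + F)
K(J) = J
-32 + ((z - 8)*(2 - 1*(-2)))*K(1) = -32 + ((3 - 8)*(2 - 1*(-2)))*1 = -32 - 5*(2 + 2)*1 = -32 - 5*4*1 = -32 - 20*1 = -32 - 20 = -52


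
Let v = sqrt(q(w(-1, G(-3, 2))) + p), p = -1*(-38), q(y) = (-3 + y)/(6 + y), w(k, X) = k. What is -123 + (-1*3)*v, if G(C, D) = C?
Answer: -123 - 3*sqrt(930)/5 ≈ -141.30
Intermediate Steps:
q(y) = (-3 + y)/(6 + y)
p = 38
v = sqrt(930)/5 (v = sqrt((-3 - 1)/(6 - 1) + 38) = sqrt(-4/5 + 38) = sqrt(186/5) = sqrt(930)/5 ≈ 6.0992)
-123 + (-1*3)*v = -123 + (-1*3)*(sqrt(930)/5) = -123 - 3*sqrt(930)/5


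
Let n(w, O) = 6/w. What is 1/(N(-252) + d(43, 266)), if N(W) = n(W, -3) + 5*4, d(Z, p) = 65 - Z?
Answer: 42/1763 ≈ 0.023823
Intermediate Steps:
N(W) = 20 + 6/W (N(W) = 6/W + 5*4 = 6/W + 20 = 20 + 6/W)
1/(N(-252) + d(43, 266)) = 1/((20 + 6/(-252)) + (65 - 1*43)) = 1/((20 + 6*(-1/252)) + (65 - 43)) = 1/((20 - 1/42) + 22) = 1/(839/42 + 22) = 1/(1763/42) = 42/1763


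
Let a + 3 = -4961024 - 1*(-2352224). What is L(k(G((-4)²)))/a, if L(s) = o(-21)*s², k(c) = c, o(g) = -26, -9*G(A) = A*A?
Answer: 1703936/211313043 ≈ 0.0080636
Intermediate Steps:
G(A) = -A²/9 (G(A) = -A*A/9 = -A²/9)
a = -2608803 (a = -3 + (-4961024 - 1*(-2352224)) = -3 + (-4961024 + 2352224) = -3 - 2608800 = -2608803)
L(s) = -26*s²
L(k(G((-4)²)))/a = -26*(-((-4)²)²/9)²/(-2608803) = -26*(-⅑*16²)²*(-1/2608803) = -26*(-⅑*256)²*(-1/2608803) = -26*(-256/9)²*(-1/2608803) = -26*65536/81*(-1/2608803) = -1703936/81*(-1/2608803) = 1703936/211313043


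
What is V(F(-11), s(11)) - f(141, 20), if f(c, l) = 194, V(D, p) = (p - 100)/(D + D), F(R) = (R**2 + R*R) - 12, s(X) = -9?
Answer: -89349/460 ≈ -194.24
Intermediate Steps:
F(R) = -12 + 2*R**2 (F(R) = (R**2 + R**2) - 12 = 2*R**2 - 12 = -12 + 2*R**2)
V(D, p) = (-100 + p)/(2*D) (V(D, p) = (-100 + p)/((2*D)) = (-100 + p)*(1/(2*D)) = (-100 + p)/(2*D))
V(F(-11), s(11)) - f(141, 20) = (-100 - 9)/(2*(-12 + 2*(-11)**2)) - 1*194 = (1/2)*(-109)/(-12 + 2*121) - 194 = (1/2)*(-109)/(-12 + 242) - 194 = (1/2)*(-109)/230 - 194 = (1/2)*(1/230)*(-109) - 194 = -109/460 - 194 = -89349/460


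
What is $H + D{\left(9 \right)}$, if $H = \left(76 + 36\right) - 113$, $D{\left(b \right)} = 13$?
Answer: $12$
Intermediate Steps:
$H = -1$ ($H = 112 - 113 = -1$)
$H + D{\left(9 \right)} = -1 + 13 = 12$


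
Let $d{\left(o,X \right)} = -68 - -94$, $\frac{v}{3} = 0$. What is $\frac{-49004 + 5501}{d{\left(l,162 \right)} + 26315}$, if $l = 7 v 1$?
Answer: $- \frac{43503}{26341} \approx -1.6515$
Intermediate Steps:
$v = 0$ ($v = 3 \cdot 0 = 0$)
$l = 0$ ($l = 7 \cdot 0 \cdot 1 = 0 \cdot 1 = 0$)
$d{\left(o,X \right)} = 26$ ($d{\left(o,X \right)} = -68 + 94 = 26$)
$\frac{-49004 + 5501}{d{\left(l,162 \right)} + 26315} = \frac{-49004 + 5501}{26 + 26315} = - \frac{43503}{26341}$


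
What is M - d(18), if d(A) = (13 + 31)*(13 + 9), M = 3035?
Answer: 2067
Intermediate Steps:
d(A) = 968 (d(A) = 44*22 = 968)
M - d(18) = 3035 - 1*968 = 3035 - 968 = 2067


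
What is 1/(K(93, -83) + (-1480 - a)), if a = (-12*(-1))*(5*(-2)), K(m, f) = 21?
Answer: -1/1339 ≈ -0.00074683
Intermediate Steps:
a = -120 (a = 12*(-10) = -120)
1/(K(93, -83) + (-1480 - a)) = 1/(21 + (-1480 - 1*(-120))) = 1/(21 + (-1480 + 120)) = 1/(21 - 1360) = 1/(-1339) = -1/1339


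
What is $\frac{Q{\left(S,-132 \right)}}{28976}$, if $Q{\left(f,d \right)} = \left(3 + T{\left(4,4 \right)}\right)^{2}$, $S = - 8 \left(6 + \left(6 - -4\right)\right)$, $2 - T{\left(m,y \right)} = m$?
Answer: $\frac{1}{28976} \approx 3.4511 \cdot 10^{-5}$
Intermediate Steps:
$T{\left(m,y \right)} = 2 - m$
$S = -128$ ($S = - 8 \left(6 + \left(6 + 4\right)\right) = - 8 \left(6 + 10\right) = \left(-8\right) 16 = -128$)
$Q{\left(f,d \right)} = 1$ ($Q{\left(f,d \right)} = \left(3 + \left(2 - 4\right)\right)^{2} = \left(3 - 2\right)^{2} = 1^{2} = 1$)
$\frac{Q{\left(S,-132 \right)}}{28976} = 1 \cdot \frac{1}{28976} = \frac{1}{28976}$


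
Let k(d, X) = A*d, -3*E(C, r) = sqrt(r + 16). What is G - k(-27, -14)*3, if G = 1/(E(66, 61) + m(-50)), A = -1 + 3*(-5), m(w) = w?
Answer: -29060658/22423 + 3*sqrt(77)/22423 ≈ -1296.0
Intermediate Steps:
E(C, r) = -sqrt(16 + r)/3 (E(C, r) = -sqrt(r + 16)/3 = -sqrt(16 + r)/3)
A = -16 (A = -1 - 15 = -16)
k(d, X) = -16*d
G = 1/(-50 - sqrt(77)/3) (G = 1/(-sqrt(16 + 61)/3 - 50) = 1/(-sqrt(77)/3 - 50) = 1/(-50 - sqrt(77)/3) ≈ -0.018895)
G - k(-27, -14)*3 = (-450/22423 + 3*sqrt(77)/22423) - (-16*(-27))*3 = (-450/22423 + 3*sqrt(77)/22423) - 432*3 = (-450/22423 + 3*sqrt(77)/22423) - 1*1296 = (-450/22423 + 3*sqrt(77)/22423) - 1296 = -29060658/22423 + 3*sqrt(77)/22423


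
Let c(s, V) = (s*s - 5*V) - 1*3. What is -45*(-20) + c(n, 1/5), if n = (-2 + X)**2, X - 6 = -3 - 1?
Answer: 896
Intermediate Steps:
X = 2 (X = 6 + (-3 - 1) = 6 - 4 = 2)
n = 0 (n = (-2 + 2)**2 = 0**2 = 0)
c(s, V) = -3 + s**2 - 5*V (c(s, V) = (s**2 - 5*V) - 3 = -3 + s**2 - 5*V)
-45*(-20) + c(n, 1/5) = -45*(-20) + (-3 + 0**2 - 5/5) = 900 + (-3 + 0 - 5*1/5) = 900 + (-3 + 0 - 1) = 900 - 4 = 896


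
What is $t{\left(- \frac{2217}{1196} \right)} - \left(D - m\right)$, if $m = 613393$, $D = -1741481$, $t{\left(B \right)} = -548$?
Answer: $2354326$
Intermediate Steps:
$t{\left(- \frac{2217}{1196} \right)} - \left(D - m\right) = -548 + \left(613393 - -1741481\right) = -548 + \left(613393 + 1741481\right) = -548 + 2354874 = 2354326$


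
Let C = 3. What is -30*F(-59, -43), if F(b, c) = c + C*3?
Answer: 1020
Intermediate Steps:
F(b, c) = 9 + c (F(b, c) = c + 3*3 = c + 9 = 9 + c)
-30*F(-59, -43) = -30*(9 - 43) = -30*(-34) = 1020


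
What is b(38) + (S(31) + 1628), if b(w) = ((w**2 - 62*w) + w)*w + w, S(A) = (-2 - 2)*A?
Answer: -31670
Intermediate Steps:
S(A) = -4*A
b(w) = w + w*(w**2 - 61*w) (b(w) = (w**2 - 61*w)*w + w = w*(w**2 - 61*w) + w = w + w*(w**2 - 61*w))
b(38) + (S(31) + 1628) = 38*(1 + 38**2 - 61*38) + (-4*31 + 1628) = 38*(1 + 1444 - 2318) + (-124 + 1628) = 38*(-873) + 1504 = -33174 + 1504 = -31670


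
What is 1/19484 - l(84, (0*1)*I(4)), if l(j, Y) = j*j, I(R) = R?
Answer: -137479103/19484 ≈ -7056.0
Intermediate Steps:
l(j, Y) = j**2
1/19484 - l(84, (0*1)*I(4)) = 1/19484 - 1*84**2 = 1/19484 - 1*7056 = 1/19484 - 7056 = -137479103/19484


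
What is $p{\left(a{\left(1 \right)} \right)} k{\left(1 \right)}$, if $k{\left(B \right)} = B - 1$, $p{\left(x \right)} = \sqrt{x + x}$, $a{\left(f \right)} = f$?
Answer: $0$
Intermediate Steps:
$p{\left(x \right)} = \sqrt{2} \sqrt{x}$ ($p{\left(x \right)} = \sqrt{2 x} = \sqrt{2} \sqrt{x}$)
$k{\left(B \right)} = -1 + B$
$p{\left(a{\left(1 \right)} \right)} k{\left(1 \right)} = \sqrt{2} \sqrt{1} \left(-1 + 1\right) = \sqrt{2} \cdot 1 \cdot 0 = \sqrt{2} \cdot 0 = 0$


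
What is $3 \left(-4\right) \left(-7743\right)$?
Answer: $92916$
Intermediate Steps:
$3 \left(-4\right) \left(-7743\right) = \left(-12\right) \left(-7743\right) = 92916$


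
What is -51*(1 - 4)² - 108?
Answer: -567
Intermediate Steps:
-51*(1 - 4)² - 108 = -51*(-3)² - 108 = -51*9 - 108 = -459 - 108 = -567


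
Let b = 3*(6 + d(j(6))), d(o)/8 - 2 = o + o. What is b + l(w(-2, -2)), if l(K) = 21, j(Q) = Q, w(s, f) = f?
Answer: 375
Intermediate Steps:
d(o) = 16 + 16*o (d(o) = 16 + 8*(o + o) = 16 + 8*(2*o) = 16 + 16*o)
b = 354 (b = 3*(6 + (16 + 16*6)) = 3*(6 + (16 + 96)) = 3*(6 + 112) = 3*118 = 354)
b + l(w(-2, -2)) = 354 + 21 = 375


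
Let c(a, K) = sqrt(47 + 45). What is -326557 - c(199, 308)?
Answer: -326557 - 2*sqrt(23) ≈ -3.2657e+5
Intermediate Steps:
c(a, K) = 2*sqrt(23) (c(a, K) = sqrt(92) = 2*sqrt(23))
-326557 - c(199, 308) = -326557 - 2*sqrt(23)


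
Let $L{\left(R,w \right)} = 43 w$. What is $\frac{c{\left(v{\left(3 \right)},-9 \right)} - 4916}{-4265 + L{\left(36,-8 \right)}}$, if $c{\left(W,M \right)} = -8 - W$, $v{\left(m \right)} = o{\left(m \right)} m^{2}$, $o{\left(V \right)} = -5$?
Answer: $\frac{4879}{4609} \approx 1.0586$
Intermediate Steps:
$v{\left(m \right)} = - 5 m^{2}$
$\frac{c{\left(v{\left(3 \right)},-9 \right)} - 4916}{-4265 + L{\left(36,-8 \right)}} = \frac{\left(-8 - - 5 \cdot 3^{2}\right) - 4916}{-4265 + 43 \left(-8\right)} = \frac{\left(-8 - \left(-5\right) 9\right) - 4916}{-4265 - 344} = \frac{\left(-8 - -45\right) - 4916}{-4609} = \left(\left(-8 + 45\right) - 4916\right) \left(- \frac{1}{4609}\right) = \left(37 - 4916\right) \left(- \frac{1}{4609}\right) = \left(-4879\right) \left(- \frac{1}{4609}\right) = \frac{4879}{4609}$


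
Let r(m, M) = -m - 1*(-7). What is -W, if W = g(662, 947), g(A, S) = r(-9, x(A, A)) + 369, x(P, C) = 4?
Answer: -385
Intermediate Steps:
r(m, M) = 7 - m (r(m, M) = -m + 7 = 7 - m)
g(A, S) = 385 (g(A, S) = (7 - 1*(-9)) + 369 = (7 + 9) + 369 = 16 + 369 = 385)
W = 385
-W = -1*385 = -385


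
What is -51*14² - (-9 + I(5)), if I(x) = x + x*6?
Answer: -10022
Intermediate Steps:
I(x) = 7*x (I(x) = x + 6*x = 7*x)
-51*14² - (-9 + I(5)) = -51*14² - (-9 + 7*5) = -51*196 - (-9 + 35) = -9996 - 1*26 = -9996 - 26 = -10022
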